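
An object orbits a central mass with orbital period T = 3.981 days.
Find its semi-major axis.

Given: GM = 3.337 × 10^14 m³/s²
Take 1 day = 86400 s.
T = 3.981 days = 343958 s
GM = 3.337 × 10^14 m³/s²
Kepler's third law: a³ = GM T² / (4π²)
T² = 1.18307 × 10^11 s²
a³ = (3.337 × 10^14) × (1.18307 × 10^11) / (4π²) = 1.00002 × 10^24 m³
a = (a³)^(1/3) = 1.00001 × 10^8 m ≈ 100 Mm

Final answer: 100 Mm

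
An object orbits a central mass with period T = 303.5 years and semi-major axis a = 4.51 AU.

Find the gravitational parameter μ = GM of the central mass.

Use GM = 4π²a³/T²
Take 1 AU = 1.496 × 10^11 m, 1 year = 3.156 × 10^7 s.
T = 303.5 years = 9.57846 × 10^9 s
a = 4.51 AU = 6.74696 × 10^11 m
a³ = 3.07132 × 10^35 m³
T² = 9.17469 × 10^19 s²
GM = 4π² × (3.07132 × 10^35) / (9.17469 × 10^19) = 1.32158 × 10^17 m³/s²
GM ≈ 1.322 × 10^17 m³/s²

Final answer: GM = 1.322 × 10^17 m³/s²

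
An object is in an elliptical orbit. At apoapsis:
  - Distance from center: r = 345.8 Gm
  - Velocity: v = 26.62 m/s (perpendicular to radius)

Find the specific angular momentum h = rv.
r = 345.8 Gm = 3.458 × 10^11 m
v = 26.62 m/s
h = rv = 3.458 × 10^11 × 26.62 = 9.2052 × 10^12 m²/s ≈ 9.205 × 10^12 m²/s

Final answer: h = 9.205 × 10^12 m²/s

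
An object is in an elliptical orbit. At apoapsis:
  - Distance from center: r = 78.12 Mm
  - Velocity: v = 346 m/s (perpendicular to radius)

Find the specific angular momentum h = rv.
r = 78.12 Mm = 7.812 × 10^7 m
v = 346 m/s
h = rv = 7.812 × 10^7 × 346 = 2.70295 × 10^10 m²/s ≈ 2.703 × 10^10 m²/s

Final answer: h = 2.703 × 10^10 m²/s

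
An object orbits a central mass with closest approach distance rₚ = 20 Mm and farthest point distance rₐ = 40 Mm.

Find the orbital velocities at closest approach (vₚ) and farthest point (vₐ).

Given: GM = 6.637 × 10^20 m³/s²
rₚ = 20 Mm = 2 × 10^7 m
rₐ = 40 Mm = 4 × 10^7 m
GM = 6.637 × 10^20 m³/s²
a = (rₚ + rₐ)/2 = 3 × 10^7 m
Vis-viva: v² = GM (2/r − 1/a)
vₚ² = 6.637 × 10^20 × (1 × 10^-7 − 3.33333 × 10^-8) = 4.42467 × 10^13 m²/s²
vₚ = 6.65182 × 10^6 m/s ≈ 6652 km/s
vₐ² = 6.637 × 10^20 × (5 × 10^-8 − 3.33333 × 10^-8) = 1.10617 × 10^13 m²/s²
vₐ = 3.32591 × 10^6 m/s ≈ 3326 km/s

Final answer: vₚ = 6652 km/s, vₐ = 3326 km/s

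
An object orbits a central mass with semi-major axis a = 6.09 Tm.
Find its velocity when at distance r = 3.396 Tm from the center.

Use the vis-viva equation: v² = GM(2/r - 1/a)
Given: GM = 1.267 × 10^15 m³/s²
a = 6.09 Tm = 6.09 × 10^12 m
r = 3.396 Tm = 3.396 × 10^12 m
GM = 1.267 × 10^15 m³/s²
2/r − 1/a = 5.88928 × 10^-13 − 1.64204 × 10^-13 = 4.24725 × 10^-13 m⁻¹
v² = GM (2/r − 1/a) = 538.126 m²/s²
v = 23.1975 m/s ≈ 23.2 m/s

Final answer: 23.2 m/s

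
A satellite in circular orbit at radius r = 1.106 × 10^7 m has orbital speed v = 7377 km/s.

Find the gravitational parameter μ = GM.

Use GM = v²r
r = 1.106 × 10^7 m
v = 7377 km/s = 7.377 × 10^6 m/s
v² = 5.44201 × 10^13 m²/s²
GM = v²r = 5.44201 × 10^13 × 1.106 × 10^7 = 6.01887 × 10^20 m³/s²
GM ≈ 6.019 × 10^20 m³/s²

Final answer: GM = 6.019 × 10^20 m³/s²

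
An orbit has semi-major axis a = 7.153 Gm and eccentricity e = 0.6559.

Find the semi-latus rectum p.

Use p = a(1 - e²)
a = 7.153 Gm = 7.153 × 10^9 m
e = 0.6559,  e² = 0.430205,  1 − e² = 0.569795
p = a(1 − e²) = 7.153 × 10^9 m × 0.569795 = 4.07574 × 10^9 m ≈ 4.076 Gm

Final answer: p = 4.076 Gm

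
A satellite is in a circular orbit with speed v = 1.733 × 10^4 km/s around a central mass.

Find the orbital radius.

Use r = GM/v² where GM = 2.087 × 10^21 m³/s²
v = 1.733 × 10^4 km/s = 1.733 × 10^7 m/s
GM = 2.087 × 10^21 m³/s²
v² = 3.00329 × 10^14 m²/s²
r = GM/v² = (2.087 × 10^21) / (3.00329 × 10^14) = 6.94905 × 10^6 m ≈ 6.949 Mm

Final answer: 6.949 Mm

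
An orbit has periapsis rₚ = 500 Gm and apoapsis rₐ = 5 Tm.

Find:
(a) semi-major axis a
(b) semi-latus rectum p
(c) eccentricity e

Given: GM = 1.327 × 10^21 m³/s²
rₚ = 500 Gm = 5 × 10^11 m
rₐ = 5 Tm = 5 × 10^12 m
GM = 1.327 × 10^21 m³/s²
a = (rₚ + rₐ)/2 = 2.75 × 10^12 m
e = (rₐ − rₚ)/(rₐ + rₚ) = (4.5 × 10^12) / (5.5 × 10^12) = 0.818182
(a) a = 2.75 × 10^12 m ≈ 2.75 Tm
(b) 1 − e² = 0.330579;  p = a(1 − e²) = 2.75 × 10^12 × 0.330579 = 9.09091 × 10^11 m ≈ 909.1 Gm
(c) e = 0.818182 ≈ 0.8182

Final answer:
(a) semi-major axis a = 2.75 Tm
(b) semi-latus rectum p = 909.1 Gm
(c) eccentricity e = 0.8182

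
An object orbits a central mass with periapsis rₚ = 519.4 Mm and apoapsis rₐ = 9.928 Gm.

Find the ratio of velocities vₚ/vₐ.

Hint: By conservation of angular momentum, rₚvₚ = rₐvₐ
rₚ = 519.4 Mm = 5.194 × 10^8 m
rₐ = 9.928 Gm = 9.928 × 10^9 m
rₚvₚ = rₐvₐ  ⇒  vₚ/vₐ = rₐ/rₚ
vₚ/vₐ = (9.928 × 10^9) / (5.194 × 10^8) = 19.1144

Final answer: vₚ/vₐ = 19.11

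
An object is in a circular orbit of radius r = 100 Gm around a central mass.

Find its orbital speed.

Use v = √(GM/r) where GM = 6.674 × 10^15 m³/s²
r = 100 Gm = 1 × 10^11 m
GM = 6.674 × 10^15 m³/s²
GM/r = (6.674 × 10^15) / (1 × 10^11) = 66740 m²/s²
v = √(GM/r) = 258.341 m/s ≈ 258.3 m/s

Final answer: 258.3 m/s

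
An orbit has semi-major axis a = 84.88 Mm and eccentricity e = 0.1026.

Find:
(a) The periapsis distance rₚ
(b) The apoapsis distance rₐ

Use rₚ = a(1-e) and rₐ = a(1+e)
a = 84.88 Mm = 8.488 × 10^7 m
e = 0.1026:  1 − e = 0.8974,  1 + e = 1.1026
(a) rₚ = a(1 − e) = 8.488 × 10^7 m × 0.8974 = 7.61713 × 10^7 m ≈ 76.17 Mm
(b) rₐ = a(1 + e) = 8.488 × 10^7 m × 1.1026 = 9.35887 × 10^7 m ≈ 93.59 Mm

Final answer:
(a) rₚ = 76.17 Mm
(b) rₐ = 93.59 Mm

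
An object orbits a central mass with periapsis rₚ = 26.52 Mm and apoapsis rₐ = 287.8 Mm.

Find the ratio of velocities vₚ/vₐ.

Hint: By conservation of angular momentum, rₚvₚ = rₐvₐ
rₚ = 26.52 Mm = 2.652 × 10^7 m
rₐ = 287.8 Mm = 2.878 × 10^8 m
rₚvₚ = rₐvₐ  ⇒  vₚ/vₐ = rₐ/rₚ
vₚ/vₐ = (2.878 × 10^8) / (2.652 × 10^7) = 10.8522

Final answer: vₚ/vₐ = 10.85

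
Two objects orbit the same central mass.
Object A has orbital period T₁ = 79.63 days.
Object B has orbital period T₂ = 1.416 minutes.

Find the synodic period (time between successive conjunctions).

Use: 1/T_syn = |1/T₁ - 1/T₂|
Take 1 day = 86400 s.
T₁ = 79.63 days = 6.88003 × 10^6 s
T₂ = 1.416 minutes = 84.96 s
1/T₁ = 1.45348 × 10^-7 s⁻¹
1/T₂ = 0.0117702 s⁻¹
|1/T₁ − 1/T₂| = 0.0117701 s⁻¹
T_syn = 1 / |1/T₁ − 1/T₂| = 84.961 s ≈ 1.416 minutes

Final answer: T_syn = 1.416 minutes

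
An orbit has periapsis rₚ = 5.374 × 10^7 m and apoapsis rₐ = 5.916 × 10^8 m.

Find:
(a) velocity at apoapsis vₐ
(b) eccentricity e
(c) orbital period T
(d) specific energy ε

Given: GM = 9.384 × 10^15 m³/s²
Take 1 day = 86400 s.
rₚ = 5.374 × 10^7 m
rₐ = 5.916 × 10^8 m
GM = 9.384 × 10^15 m³/s²
a = (rₚ + rₐ)/2 = 3.2267 × 10^8 m
e = (rₐ − rₚ)/(rₐ + rₚ) = (5.3786 × 10^8) / (6.4534 × 10^8) = 0.833452
(a) vₐ² = GM (2/rₐ − 1/a) = 9.384 × 10^15 × (3.38066 × 10^-9 − 3.09914 × 10^-9) = 2.64179 × 10^6 m²/s²;  vₐ = 1625.36 m/s ≈ 1.625 km/s
(b) e = 0.833452 ≈ 0.8335
(c) a³ = 3.35951 × 10^25 m³;  T = 2π √(a³/GM) = 2π × 59833.4 s = 375945 s ≈ 4.351 days
(d) 2a = 6.4534 × 10^8 m;  ε = −GM/(2a) = -1.45412 × 10^7 J/kg ≈ -14.54 MJ/kg

Final answer:
(a) velocity at apoapsis vₐ = 1.625 km/s
(b) eccentricity e = 0.8335
(c) orbital period T = 4.351 days
(d) specific energy ε = -14.54 MJ/kg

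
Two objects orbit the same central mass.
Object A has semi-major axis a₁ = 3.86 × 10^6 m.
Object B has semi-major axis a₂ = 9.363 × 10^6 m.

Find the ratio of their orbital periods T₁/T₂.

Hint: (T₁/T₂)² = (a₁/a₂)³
a₁ = 3.86 × 10^6 m
a₂ = 9.363 × 10^6 m
a₁/a₂ = 0.412261
T₁/T₂ = (a₁/a₂)^(3/2) = (0.412261)^1.5 = 0.264703

Final answer: T₁/T₂ = 0.2647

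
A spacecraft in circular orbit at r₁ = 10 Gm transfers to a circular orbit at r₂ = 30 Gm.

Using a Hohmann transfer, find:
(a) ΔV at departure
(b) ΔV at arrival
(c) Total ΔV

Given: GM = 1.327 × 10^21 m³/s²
r₁ = 10 Gm = 1 × 10^10 m
r₂ = 30 Gm = 3 × 10^10 m
GM = 1.327 × 10^21 m³/s²
Transfer ellipse: a_t = (r₁ + r₂)/2 = 2 × 10^10 m
Circular speed at r₁: v₁ = √(GM/r₁) = 364280 m/s
Transfer speed at r₁ (periapsis): v₁ₜ = √(GM(2/r₁ − 1/a_t)) = 446150 m/s
(a) ΔV₁ = v₁ₜ − v₁ = 81870.1 m/s ≈ 81.87 km/s
Circular speed at r₂: v₂ = √(GM/r₂) = 210317 m/s
Transfer speed at r₂ (apoapsis): v₂ₜ = √(GM(2/r₂ − 1/a_t)) = 148717 m/s
(b) ΔV₂ = v₂ − v₂ₜ = 61600.5 m/s ≈ 61.6 km/s
(c) ΔV_total = ΔV₁ + ΔV₂ = 143471 m/s ≈ 143.5 km/s

Final answer:
(a) ΔV₁ = 81.87 km/s
(b) ΔV₂ = 61.6 km/s
(c) ΔV_total = 143.5 km/s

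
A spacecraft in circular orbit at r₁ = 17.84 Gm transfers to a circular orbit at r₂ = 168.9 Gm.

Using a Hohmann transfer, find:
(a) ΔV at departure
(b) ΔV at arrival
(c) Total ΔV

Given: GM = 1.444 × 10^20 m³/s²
r₁ = 17.84 Gm = 1.784 × 10^10 m
r₂ = 168.9 Gm = 1.689 × 10^11 m
GM = 1.444 × 10^20 m³/s²
Transfer ellipse: a_t = (r₁ + r₂)/2 = 9.337 × 10^10 m
Circular speed at r₁: v₁ = √(GM/r₁) = 89967.6 m/s
Transfer speed at r₁ (periapsis): v₁ₜ = √(GM(2/r₁ − 1/a_t)) = 121003 m/s
(a) ΔV₁ = v₁ₜ − v₁ = 31035.7 m/s ≈ 31.04 km/s
Circular speed at r₂: v₂ = √(GM/r₂) = 29239.4 m/s
Transfer speed at r₂ (apoapsis): v₂ₜ = √(GM(2/r₂ − 1/a_t)) = 12780.9 m/s
(b) ΔV₂ = v₂ − v₂ₜ = 16458.5 m/s ≈ 16.46 km/s
(c) ΔV_total = ΔV₁ + ΔV₂ = 47494.2 m/s ≈ 47.49 km/s

Final answer:
(a) ΔV₁ = 31.04 km/s
(b) ΔV₂ = 16.46 km/s
(c) ΔV_total = 47.49 km/s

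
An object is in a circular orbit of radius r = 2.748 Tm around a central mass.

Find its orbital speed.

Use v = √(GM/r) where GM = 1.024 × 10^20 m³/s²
r = 2.748 Tm = 2.748 × 10^12 m
GM = 1.024 × 10^20 m³/s²
GM/r = (1.024 × 10^20) / (2.748 × 10^12) = 3.72635 × 10^7 m²/s²
v = √(GM/r) = 6104.38 m/s ≈ 6.104 km/s

Final answer: 6.104 km/s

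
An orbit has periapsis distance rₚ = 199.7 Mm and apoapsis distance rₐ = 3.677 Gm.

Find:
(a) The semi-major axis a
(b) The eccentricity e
rₚ = 199.7 Mm = 1.997 × 10^8 m
rₐ = 3.677 Gm = 3.677 × 10^9 m
(a) a = (rₚ + rₐ)/2 = 1.93835 × 10^9 m ≈ 1.938 Gm
(b) e = (rₐ − rₚ)/(rₐ + rₚ) = (3.4773 × 10^9) / (3.8767 × 10^9) = 0.896974

Final answer:
(a) a = 1.938 Gm
(b) e = 0.897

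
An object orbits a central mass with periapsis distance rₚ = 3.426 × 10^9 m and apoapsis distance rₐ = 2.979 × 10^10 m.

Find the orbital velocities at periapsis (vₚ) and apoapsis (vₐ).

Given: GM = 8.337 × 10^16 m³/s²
rₚ = 3.426 × 10^9 m
rₐ = 2.979 × 10^10 m
GM = 8.337 × 10^16 m³/s²
a = (rₚ + rₐ)/2 = 1.6608 × 10^10 m
Vis-viva: v² = GM (2/r − 1/a)
vₚ² = 8.337 × 10^16 × (5.83771 × 10^-10 − 6.02119 × 10^-11) = 4.36491 × 10^7 m²/s²
vₚ = 6606.75 m/s ≈ 6.607 km/s
vₐ² = 8.337 × 10^16 × (6.71366 × 10^-11 − 6.02119 × 10^-11) = 577310 m²/s²
vₐ = 759.809 m/s ≈ 759.8 m/s

Final answer: vₚ = 6.607 km/s, vₐ = 759.8 m/s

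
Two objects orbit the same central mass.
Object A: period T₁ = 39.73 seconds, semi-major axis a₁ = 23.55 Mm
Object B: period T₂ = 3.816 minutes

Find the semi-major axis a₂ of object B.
T₁ = 39.73 seconds
T₂ = 3.816 minutes = 228.96 s
a₁ = 23.55 Mm = 2.355 × 10^7 m
Kepler's third law: (T₂/T₁)² = (a₂/a₁)³  ⇒  a₂ = a₁ (T₂/T₁)^(2/3)
T₂/T₁ = 5.7629
(T₂/T₁)^(2/3) = 3.21436
a₂ = 2.355 × 10^7 m × 3.21436 = 7.56981 × 10^7 m ≈ 75.7 Mm

Final answer: a₂ = 75.7 Mm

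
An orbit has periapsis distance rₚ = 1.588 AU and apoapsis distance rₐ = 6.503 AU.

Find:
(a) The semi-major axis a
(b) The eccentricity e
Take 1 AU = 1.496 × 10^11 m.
rₚ = 1.588 AU = 2.37565 × 10^11 m
rₐ = 6.503 AU = 9.72849 × 10^11 m
(a) a = (rₚ + rₐ)/2 = 6.05207 × 10^11 m ≈ 4.045 AU
(b) e = (rₐ − rₚ)/(rₐ + rₚ) = (7.35284 × 10^11) / (1.21041 × 10^12) = 0.607465

Final answer:
(a) a = 4.045 AU
(b) e = 0.6075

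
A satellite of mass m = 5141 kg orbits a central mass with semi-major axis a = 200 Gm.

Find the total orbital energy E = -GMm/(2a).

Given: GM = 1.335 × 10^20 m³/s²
a = 200 Gm = 2 × 10^11 m
GM = 1.335 × 10^20 m³/s²
2a = 4 × 10^11 m
GMm = 1.335 × 10^20 × 5141 = 6.86324 × 10^23 m³·kg/s²
E = −GMm/(2a) = -1.71581 × 10^12 J ≈ -1.716 TJ

Final answer: -1.716 TJ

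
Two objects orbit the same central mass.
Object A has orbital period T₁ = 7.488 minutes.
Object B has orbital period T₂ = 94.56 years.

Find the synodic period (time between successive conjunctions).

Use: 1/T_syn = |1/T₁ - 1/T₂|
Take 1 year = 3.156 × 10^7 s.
T₁ = 7.488 minutes = 449.28 s
T₂ = 94.56 years = 2.98431 × 10^9 s
1/T₁ = 0.00222578 s⁻¹
1/T₂ = 3.35085 × 10^-10 s⁻¹
|1/T₁ − 1/T₂| = 0.00222578 s⁻¹
T_syn = 1 / |1/T₁ − 1/T₂| = 449.28 s ≈ 7.488 minutes

Final answer: T_syn = 7.488 minutes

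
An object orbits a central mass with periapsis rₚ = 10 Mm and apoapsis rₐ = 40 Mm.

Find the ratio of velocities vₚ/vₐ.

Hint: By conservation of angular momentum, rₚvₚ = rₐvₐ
rₚ = 10 Mm = 1 × 10^7 m
rₐ = 40 Mm = 4 × 10^7 m
rₚvₚ = rₐvₐ  ⇒  vₚ/vₐ = rₐ/rₚ
vₚ/vₐ = (4 × 10^7) / (1 × 10^7) = 4

Final answer: vₚ/vₐ = 4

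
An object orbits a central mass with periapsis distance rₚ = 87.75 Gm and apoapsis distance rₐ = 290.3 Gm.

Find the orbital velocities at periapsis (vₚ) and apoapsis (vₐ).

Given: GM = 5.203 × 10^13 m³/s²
rₚ = 87.75 Gm = 8.775 × 10^10 m
rₐ = 290.3 Gm = 2.903 × 10^11 m
GM = 5.203 × 10^13 m³/s²
a = (rₚ + rₐ)/2 = 1.89025 × 10^11 m
Vis-viva: v² = GM (2/r − 1/a)
vₚ² = 5.203 × 10^13 × (2.2792 × 10^-11 − 5.29031 × 10^-12) = 910.614 m²/s²
vₚ = 30.1764 m/s ≈ 30.18 m/s
vₐ² = 5.203 × 10^13 × (6.88942 × 10^-12 − 5.29031 × 10^-12) = 83.2022 m²/s²
vₐ = 9.12152 m/s ≈ 9.122 m/s

Final answer: vₚ = 30.18 m/s, vₐ = 9.122 m/s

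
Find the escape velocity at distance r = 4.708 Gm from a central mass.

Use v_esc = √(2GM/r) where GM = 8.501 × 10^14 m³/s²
r = 4.708 Gm = 4.708 × 10^9 m
GM = 8.501 × 10^14 m³/s²
2GM/r = 2 × (8.501 × 10^14) / (4.708 × 10^9) = 361130 m²/s²
v_esc = √(2GM/r) = 600.941 m/s ≈ 600.9 m/s

Final answer: 600.9 m/s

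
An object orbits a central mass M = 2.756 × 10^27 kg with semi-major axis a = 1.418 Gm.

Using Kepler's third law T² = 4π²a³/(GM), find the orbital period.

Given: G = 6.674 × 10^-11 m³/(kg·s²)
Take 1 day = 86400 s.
M = 2.756 × 10^27 kg
GM = G × M = 6.674 × 10^-11 × 2.756 × 10^27 = 1.83935 × 10^17 m³/s²
a = 1.418 Gm = 1.418 × 10^9 m
a³ = 2.85121 × 10^27 m³
T = 2π √(a³/GM) = 2π √((2.85121 × 10^27) / (1.83935 × 10^17)) = 2π × 124504 s
T = 782279 s ≈ 9.054 days

Final answer: 9.054 days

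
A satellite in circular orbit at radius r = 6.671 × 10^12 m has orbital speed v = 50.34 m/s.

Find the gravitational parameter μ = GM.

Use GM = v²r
r = 6.671 × 10^12 m
v = 50.34 m/s
v² = 2534.12 m²/s²
GM = v²r = 2534.12 × 6.671 × 10^12 = 1.69051 × 10^16 m³/s²
GM ≈ 1.691 × 10^16 m³/s²

Final answer: GM = 1.691 × 10^16 m³/s²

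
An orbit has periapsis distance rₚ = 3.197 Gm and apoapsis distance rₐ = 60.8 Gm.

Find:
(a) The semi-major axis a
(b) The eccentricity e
rₚ = 3.197 Gm = 3.197 × 10^9 m
rₐ = 60.8 Gm = 6.08 × 10^10 m
(a) a = (rₚ + rₐ)/2 = 3.19985 × 10^10 m ≈ 32 Gm
(b) e = (rₐ − rₚ)/(rₐ + rₚ) = (5.7603 × 10^10) / (6.3997 × 10^10) = 0.900089

Final answer:
(a) a = 32 Gm
(b) e = 0.9001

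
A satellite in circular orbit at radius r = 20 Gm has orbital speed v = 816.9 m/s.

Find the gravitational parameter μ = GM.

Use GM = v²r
r = 20 Gm = 2 × 10^10 m
v = 816.9 m/s
v² = 667326 m²/s²
GM = v²r = 667326 × 2 × 10^10 = 1.33465 × 10^16 m³/s²
GM ≈ 1.335 × 10^16 m³/s²

Final answer: GM = 1.335 × 10^16 m³/s²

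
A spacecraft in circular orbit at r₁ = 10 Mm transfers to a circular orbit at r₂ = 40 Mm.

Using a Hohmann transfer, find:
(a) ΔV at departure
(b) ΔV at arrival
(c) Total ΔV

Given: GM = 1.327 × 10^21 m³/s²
r₁ = 10 Mm = 1 × 10^7 m
r₂ = 40 Mm = 4 × 10^7 m
GM = 1.327 × 10^21 m³/s²
Transfer ellipse: a_t = (r₁ + r₂)/2 = 2.5 × 10^7 m
Circular speed at r₁: v₁ = √(GM/r₁) = 1.15195 × 10^7 m/s
Transfer speed at r₁ (periapsis): v₁ₜ = √(GM(2/r₁ − 1/a_t)) = 1.45712 × 10^7 m/s
(a) ΔV₁ = v₁ₜ − v₁ = 3.05166 × 10^6 m/s ≈ 3052 km/s
Circular speed at r₂: v₂ = √(GM/r₂) = 5.75977 × 10^6 m/s
Transfer speed at r₂ (apoapsis): v₂ₜ = √(GM(2/r₂ − 1/a_t)) = 3.6428 × 10^6 m/s
(b) ΔV₂ = v₂ − v₂ₜ = 2.11697 × 10^6 m/s ≈ 2117 km/s
(c) ΔV_total = ΔV₁ + ΔV₂ = 5.16863 × 10^6 m/s ≈ 5169 km/s

Final answer:
(a) ΔV₁ = 3052 km/s
(b) ΔV₂ = 2117 km/s
(c) ΔV_total = 5169 km/s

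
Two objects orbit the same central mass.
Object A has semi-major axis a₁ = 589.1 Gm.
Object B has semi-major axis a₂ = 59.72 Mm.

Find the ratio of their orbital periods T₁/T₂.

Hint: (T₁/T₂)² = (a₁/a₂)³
a₁ = 589.1 Gm = 5.891 × 10^11 m
a₂ = 59.72 Mm = 5.972 × 10^7 m
a₁/a₂ = 9864.37
T₁/T₂ = (a₁/a₂)^(3/2) = (9864.37)^1.5 = 979724

Final answer: T₁/T₂ = 9.797 × 10^5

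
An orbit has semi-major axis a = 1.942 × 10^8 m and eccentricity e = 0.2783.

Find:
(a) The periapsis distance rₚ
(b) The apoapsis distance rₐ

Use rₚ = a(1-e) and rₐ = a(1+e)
a = 1.942 × 10^8 m
e = 0.2783:  1 − e = 0.7217,  1 + e = 1.2783
(a) rₚ = a(1 − e) = 1.942 × 10^8 m × 0.7217 = 1.40154 × 10^8 m ≈ 1.402 × 10^8 m
(b) rₐ = a(1 + e) = 1.942 × 10^8 m × 1.2783 = 2.48246 × 10^8 m ≈ 2.482 × 10^8 m

Final answer:
(a) rₚ = 1.402 × 10^8 m
(b) rₐ = 2.482 × 10^8 m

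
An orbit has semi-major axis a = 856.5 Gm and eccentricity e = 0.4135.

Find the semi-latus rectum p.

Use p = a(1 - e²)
a = 856.5 Gm = 8.565 × 10^11 m
e = 0.4135,  e² = 0.170982,  1 − e² = 0.829018
p = a(1 − e²) = 8.565 × 10^11 m × 0.829018 = 7.10054 × 10^11 m ≈ 710.1 Gm

Final answer: p = 710.1 Gm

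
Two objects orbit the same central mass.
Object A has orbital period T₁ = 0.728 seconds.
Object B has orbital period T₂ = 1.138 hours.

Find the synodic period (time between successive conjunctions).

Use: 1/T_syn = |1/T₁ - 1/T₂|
T₁ = 0.728 seconds
T₂ = 1.138 hours = 4096.8 s
1/T₁ = 1.37363 s⁻¹
1/T₂ = 0.000244093 s⁻¹
|1/T₁ − 1/T₂| = 1.37338 s⁻¹
T_syn = 1 / |1/T₁ − 1/T₂| = 0.728129 s ≈ 0.7281 seconds

Final answer: T_syn = 0.7281 seconds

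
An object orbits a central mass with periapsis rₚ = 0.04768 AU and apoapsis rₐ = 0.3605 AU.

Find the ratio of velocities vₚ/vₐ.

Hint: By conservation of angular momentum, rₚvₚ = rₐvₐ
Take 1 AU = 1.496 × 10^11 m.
rₚ = 0.04768 AU = 7.13293 × 10^9 m
rₐ = 0.3605 AU = 5.39308 × 10^10 m
rₚvₚ = rₐvₐ  ⇒  vₚ/vₐ = rₐ/rₚ
vₚ/vₐ = (5.39308 × 10^10) / (7.13293 × 10^9) = 7.56082

Final answer: vₚ/vₐ = 7.561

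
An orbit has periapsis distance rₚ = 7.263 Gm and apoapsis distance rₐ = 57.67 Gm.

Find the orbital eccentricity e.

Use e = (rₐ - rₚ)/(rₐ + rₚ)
rₚ = 7.263 Gm = 7.263 × 10^9 m
rₐ = 57.67 Gm = 5.767 × 10^10 m
rₐ − rₚ = 5.0407 × 10^10 m
rₐ + rₚ = 6.4933 × 10^10 m
e = (rₐ − rₚ)/(rₐ + rₚ) = 0.776292

Final answer: e = 0.7763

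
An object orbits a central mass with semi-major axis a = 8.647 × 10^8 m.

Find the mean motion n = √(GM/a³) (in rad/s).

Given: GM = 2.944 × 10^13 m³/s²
a = 8.647 × 10^8 m
GM = 2.944 × 10^13 m³/s²
a³ = 6.46541 × 10^26 m³
GM/a³ = (2.944 × 10^13) / (6.46541 × 10^26) = 4.55346 × 10^-14 s⁻²
n = √(GM/a³) = 2.13388 × 10^-7 rad/s ≈ 2.134 × 10^-7 rad/s

Final answer: n = 2.134 × 10^-7 rad/s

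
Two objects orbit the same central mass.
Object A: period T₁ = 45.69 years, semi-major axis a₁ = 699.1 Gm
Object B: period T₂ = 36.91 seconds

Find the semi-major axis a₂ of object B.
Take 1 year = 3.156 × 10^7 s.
T₁ = 45.69 years = 1.44198 × 10^9 s
T₂ = 36.91 seconds
a₁ = 699.1 Gm = 6.991 × 10^11 m
Kepler's third law: (T₂/T₁)² = (a₂/a₁)³  ⇒  a₂ = a₁ (T₂/T₁)^(2/3)
T₂/T₁ = 2.55968 × 10^-8
(T₂/T₁)^(2/3) = 8.68542 × 10^-6
a₂ = 6.991 × 10^11 m × 8.68542 × 10^-6 = 6.07197 × 10^6 m ≈ 6.072 Mm

Final answer: a₂ = 6.072 Mm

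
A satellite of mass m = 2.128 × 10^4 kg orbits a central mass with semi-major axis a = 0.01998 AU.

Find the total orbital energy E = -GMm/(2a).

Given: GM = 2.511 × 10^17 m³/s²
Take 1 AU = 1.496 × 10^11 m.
a = 0.01998 AU = 2.98901 × 10^9 m
GM = 2.511 × 10^17 m³/s²
2a = 5.97802 × 10^9 m
GMm = 2.511 × 10^17 × 21280 = 5.34341 × 10^21 m³·kg/s²
E = −GMm/(2a) = -8.93843 × 10^11 J ≈ -893.8 GJ

Final answer: -893.8 GJ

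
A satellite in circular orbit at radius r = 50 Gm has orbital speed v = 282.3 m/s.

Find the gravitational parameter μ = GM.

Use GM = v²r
r = 50 Gm = 5 × 10^10 m
v = 282.3 m/s
v² = 79693.3 m²/s²
GM = v²r = 79693.3 × 5 × 10^10 = 3.98466 × 10^15 m³/s²
GM ≈ 3.985 × 10^15 m³/s²

Final answer: GM = 3.985 × 10^15 m³/s²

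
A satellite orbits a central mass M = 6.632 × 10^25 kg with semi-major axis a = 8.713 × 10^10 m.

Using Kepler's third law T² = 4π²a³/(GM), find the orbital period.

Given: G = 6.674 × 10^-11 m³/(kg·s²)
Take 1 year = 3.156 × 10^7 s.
M = 6.632 × 10^25 kg
GM = G × M = 6.674 × 10^-11 × 6.632 × 10^25 = 4.4262 × 10^15 m³/s²
a = 8.713 × 10^10 m
a³ = 6.61459 × 10^32 m³
T = 2π √(a³/GM) = 2π √((6.61459 × 10^32) / (4.4262 × 10^15)) = 2π × 3.86577 × 10^8 s
T = 2.42894 × 10^9 s ≈ 76.96 years

Final answer: 76.96 years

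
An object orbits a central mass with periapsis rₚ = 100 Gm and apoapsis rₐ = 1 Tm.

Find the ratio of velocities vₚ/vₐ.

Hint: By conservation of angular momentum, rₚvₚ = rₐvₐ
rₚ = 100 Gm = 1 × 10^11 m
rₐ = 1 Tm = 1 × 10^12 m
rₚvₚ = rₐvₐ  ⇒  vₚ/vₐ = rₐ/rₚ
vₚ/vₐ = (1 × 10^12) / (1 × 10^11) = 10

Final answer: vₚ/vₐ = 10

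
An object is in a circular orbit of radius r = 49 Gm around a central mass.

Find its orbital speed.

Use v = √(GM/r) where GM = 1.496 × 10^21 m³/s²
r = 49 Gm = 4.9 × 10^10 m
GM = 1.496 × 10^21 m³/s²
GM/r = (1.496 × 10^21) / (4.9 × 10^10) = 3.05306 × 10^10 m²/s²
v = √(GM/r) = 174730 m/s ≈ 174.7 km/s

Final answer: 174.7 km/s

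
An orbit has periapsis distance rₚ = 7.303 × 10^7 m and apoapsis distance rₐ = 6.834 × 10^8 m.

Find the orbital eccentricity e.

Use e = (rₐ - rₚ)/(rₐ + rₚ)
rₚ = 7.303 × 10^7 m
rₐ = 6.834 × 10^8 m
rₐ − rₚ = 6.1037 × 10^8 m
rₐ + rₚ = 7.5643 × 10^8 m
e = (rₐ − rₚ)/(rₐ + rₚ) = 0.806909

Final answer: e = 0.8069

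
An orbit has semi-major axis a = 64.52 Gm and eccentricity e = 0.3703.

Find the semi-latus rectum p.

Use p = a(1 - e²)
a = 64.52 Gm = 6.452 × 10^10 m
e = 0.3703,  e² = 0.137122,  1 − e² = 0.862878
p = a(1 − e²) = 6.452 × 10^10 m × 0.862878 = 5.56729 × 10^10 m ≈ 55.67 Gm

Final answer: p = 55.67 Gm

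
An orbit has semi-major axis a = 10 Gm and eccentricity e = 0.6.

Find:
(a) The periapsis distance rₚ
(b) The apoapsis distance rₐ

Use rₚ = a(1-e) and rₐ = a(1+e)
a = 10 Gm = 1 × 10^10 m
e = 0.6:  1 − e = 0.4,  1 + e = 1.6
(a) rₚ = a(1 − e) = 1 × 10^10 m × 0.4 = 4 × 10^9 m ≈ 4 Gm
(b) rₐ = a(1 + e) = 1 × 10^10 m × 1.6 = 1.6 × 10^10 m ≈ 16 Gm

Final answer:
(a) rₚ = 4 Gm
(b) rₐ = 16 Gm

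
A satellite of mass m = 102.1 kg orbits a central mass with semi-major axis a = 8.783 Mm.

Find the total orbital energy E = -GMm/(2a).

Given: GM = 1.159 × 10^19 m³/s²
a = 8.783 Mm = 8.783 × 10^6 m
GM = 1.159 × 10^19 m³/s²
2a = 1.7566 × 10^7 m
GMm = 1.159 × 10^19 × 102.1 = 1.18334 × 10^21 m³·kg/s²
E = −GMm/(2a) = -6.73653 × 10^13 J ≈ -67.37 TJ

Final answer: -67.37 TJ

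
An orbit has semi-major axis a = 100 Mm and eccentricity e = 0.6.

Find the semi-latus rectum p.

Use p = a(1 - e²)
a = 100 Mm = 1 × 10^8 m
e = 0.6,  e² = 0.36,  1 − e² = 0.64
p = a(1 − e²) = 1 × 10^8 m × 0.64 = 6.4 × 10^7 m ≈ 64 Mm

Final answer: p = 64 Mm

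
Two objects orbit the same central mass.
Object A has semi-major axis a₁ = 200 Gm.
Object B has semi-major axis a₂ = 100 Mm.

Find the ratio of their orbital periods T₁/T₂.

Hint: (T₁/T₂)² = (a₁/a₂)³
a₁ = 200 Gm = 2 × 10^11 m
a₂ = 100 Mm = 1 × 10^8 m
a₁/a₂ = 2000
T₁/T₂ = (a₁/a₂)^(3/2) = (2000)^1.5 = 89442.7

Final answer: T₁/T₂ = 8.944 × 10^4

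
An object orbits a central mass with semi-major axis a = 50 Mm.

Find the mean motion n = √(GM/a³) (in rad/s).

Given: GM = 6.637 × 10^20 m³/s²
a = 50 Mm = 5 × 10^7 m
GM = 6.637 × 10^20 m³/s²
a³ = 1.25 × 10^23 m³
GM/a³ = (6.637 × 10^20) / (1.25 × 10^23) = 0.0053096 s⁻²
n = √(GM/a³) = 0.072867 rad/s ≈ 0.07287 rad/s

Final answer: n = 0.07287 rad/s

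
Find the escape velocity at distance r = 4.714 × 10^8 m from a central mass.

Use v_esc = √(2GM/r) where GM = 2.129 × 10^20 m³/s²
r = 4.714 × 10^8 m
GM = 2.129 × 10^20 m³/s²
2GM/r = 2 × (2.129 × 10^20) / (4.714 × 10^8) = 9.03267 × 10^11 m²/s²
v_esc = √(2GM/r) = 950404 m/s ≈ 950.4 km/s

Final answer: 950.4 km/s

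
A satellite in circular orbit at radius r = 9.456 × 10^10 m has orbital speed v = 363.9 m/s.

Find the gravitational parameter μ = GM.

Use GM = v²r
r = 9.456 × 10^10 m
v = 363.9 m/s
v² = 132423 m²/s²
GM = v²r = 132423 × 9.456 × 10^10 = 1.25219 × 10^16 m³/s²
GM ≈ 1.252 × 10^16 m³/s²

Final answer: GM = 1.252 × 10^16 m³/s²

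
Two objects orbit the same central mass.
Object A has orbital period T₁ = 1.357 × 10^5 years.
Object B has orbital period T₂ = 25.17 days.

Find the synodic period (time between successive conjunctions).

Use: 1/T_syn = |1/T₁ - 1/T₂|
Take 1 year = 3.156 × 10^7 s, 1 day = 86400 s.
T₁ = 1.357 × 10^5 years = 4.28269 × 10^12 s
T₂ = 25.17 days = 2.17469 × 10^6 s
1/T₁ = 2.33498 × 10^-13 s⁻¹
1/T₂ = 4.59836 × 10^-7 s⁻¹
|1/T₁ − 1/T₂| = 4.59836 × 10^-7 s⁻¹
T_syn = 1 / |1/T₁ − 1/T₂| = 2.17469 × 10^6 s ≈ 25.17 days

Final answer: T_syn = 25.17 days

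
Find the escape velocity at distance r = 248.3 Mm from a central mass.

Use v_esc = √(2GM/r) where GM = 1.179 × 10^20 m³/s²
r = 248.3 Mm = 2.483 × 10^8 m
GM = 1.179 × 10^20 m³/s²
2GM/r = 2 × (1.179 × 10^20) / (2.483 × 10^8) = 9.49658 × 10^11 m²/s²
v_esc = √(2GM/r) = 974504 m/s ≈ 974.5 km/s

Final answer: 974.5 km/s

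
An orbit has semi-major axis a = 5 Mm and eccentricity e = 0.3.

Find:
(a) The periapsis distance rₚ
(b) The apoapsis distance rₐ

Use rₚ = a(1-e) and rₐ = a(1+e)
a = 5 Mm = 5 × 10^6 m
e = 0.3:  1 − e = 0.7,  1 + e = 1.3
(a) rₚ = a(1 − e) = 5 × 10^6 m × 0.7 = 3.5 × 10^6 m ≈ 3.5 Mm
(b) rₐ = a(1 + e) = 5 × 10^6 m × 1.3 = 6.5 × 10^6 m ≈ 6.5 Mm

Final answer:
(a) rₚ = 3.5 Mm
(b) rₐ = 6.5 Mm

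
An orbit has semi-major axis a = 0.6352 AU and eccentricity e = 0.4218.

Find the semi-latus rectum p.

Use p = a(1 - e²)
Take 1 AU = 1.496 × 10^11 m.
a = 0.6352 AU = 9.50259 × 10^10 m
e = 0.4218,  e² = 0.177915,  1 − e² = 0.822085
p = a(1 − e²) = 9.50259 × 10^10 m × 0.822085 = 7.81194 × 10^10 m ≈ 0.5222 AU

Final answer: p = 0.5222 AU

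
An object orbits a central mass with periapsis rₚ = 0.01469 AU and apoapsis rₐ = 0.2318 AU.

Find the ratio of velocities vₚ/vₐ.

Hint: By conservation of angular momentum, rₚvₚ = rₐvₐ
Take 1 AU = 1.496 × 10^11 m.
rₚ = 0.01469 AU = 2.19762 × 10^9 m
rₐ = 0.2318 AU = 3.46773 × 10^10 m
rₚvₚ = rₐvₐ  ⇒  vₚ/vₐ = rₐ/rₚ
vₚ/vₐ = (3.46773 × 10^10) / (2.19762 × 10^9) = 15.7794

Final answer: vₚ/vₐ = 15.78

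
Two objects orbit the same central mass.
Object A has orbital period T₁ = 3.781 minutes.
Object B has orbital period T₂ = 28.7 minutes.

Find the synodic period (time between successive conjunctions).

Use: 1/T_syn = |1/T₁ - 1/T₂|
T₁ = 3.781 minutes = 226.86 s
T₂ = 28.7 minutes = 1722 s
1/T₁ = 0.004408 s⁻¹
1/T₂ = 0.00058072 s⁻¹
|1/T₁ − 1/T₂| = 0.00382728 s⁻¹
T_syn = 1 / |1/T₁ − 1/T₂| = 261.282 s ≈ 4.355 minutes

Final answer: T_syn = 4.355 minutes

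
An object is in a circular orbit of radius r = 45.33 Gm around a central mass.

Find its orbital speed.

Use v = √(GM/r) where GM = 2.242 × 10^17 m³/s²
r = 45.33 Gm = 4.533 × 10^10 m
GM = 2.242 × 10^17 m³/s²
GM/r = (2.242 × 10^17) / (4.533 × 10^10) = 4.94595 × 10^6 m²/s²
v = √(GM/r) = 2223.95 m/s ≈ 2.224 km/s

Final answer: 2.224 km/s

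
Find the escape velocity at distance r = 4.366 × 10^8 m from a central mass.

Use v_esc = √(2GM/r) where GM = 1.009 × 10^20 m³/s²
r = 4.366 × 10^8 m
GM = 1.009 × 10^20 m³/s²
2GM/r = 2 × (1.009 × 10^20) / (4.366 × 10^8) = 4.62208 × 10^11 m²/s²
v_esc = √(2GM/r) = 679859 m/s ≈ 679.9 km/s

Final answer: 679.9 km/s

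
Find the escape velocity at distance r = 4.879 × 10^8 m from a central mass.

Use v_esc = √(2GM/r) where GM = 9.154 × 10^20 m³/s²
r = 4.879 × 10^8 m
GM = 9.154 × 10^20 m³/s²
2GM/r = 2 × (9.154 × 10^20) / (4.879 × 10^8) = 3.75241 × 10^12 m²/s²
v_esc = √(2GM/r) = 1.93711 × 10^6 m/s ≈ 1937 km/s

Final answer: 1937 km/s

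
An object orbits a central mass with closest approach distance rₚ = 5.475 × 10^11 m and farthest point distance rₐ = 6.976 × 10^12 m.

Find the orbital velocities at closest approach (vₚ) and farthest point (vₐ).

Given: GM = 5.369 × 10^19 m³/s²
rₚ = 5.475 × 10^11 m
rₐ = 6.976 × 10^12 m
GM = 5.369 × 10^19 m³/s²
a = (rₚ + rₐ)/2 = 3.76175 × 10^12 m
Vis-viva: v² = GM (2/r − 1/a)
vₚ² = 5.369 × 10^19 × (3.65297 × 10^-12 − 2.65834 × 10^-13) = 1.81855 × 10^8 m²/s²
vₚ = 13485.4 m/s ≈ 13.49 km/s
vₐ² = 5.369 × 10^19 × (2.86697 × 10^-13 − 2.65834 × 10^-13) = 1.12016 × 10^6 m²/s²
vₐ = 1058.38 m/s ≈ 1.058 km/s

Final answer: vₚ = 13.49 km/s, vₐ = 1.058 km/s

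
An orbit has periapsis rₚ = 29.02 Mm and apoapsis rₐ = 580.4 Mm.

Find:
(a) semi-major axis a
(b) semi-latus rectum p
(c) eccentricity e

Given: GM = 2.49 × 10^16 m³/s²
rₚ = 29.02 Mm = 2.902 × 10^7 m
rₐ = 580.4 Mm = 5.804 × 10^8 m
GM = 2.49 × 10^16 m³/s²
a = (rₚ + rₐ)/2 = 3.0471 × 10^8 m
e = (rₐ − rₚ)/(rₐ + rₚ) = (5.5138 × 10^8) / (6.0942 × 10^8) = 0.904762
(a) a = 3.0471 × 10^8 m ≈ 304.7 Mm
(b) 1 − e² = 0.181406;  p = a(1 − e²) = 3.0471 × 10^8 × 0.181406 = 5.52762 × 10^7 m ≈ 55.28 Mm
(c) e = 0.904762 ≈ 0.9048

Final answer:
(a) semi-major axis a = 304.7 Mm
(b) semi-latus rectum p = 55.28 Mm
(c) eccentricity e = 0.9048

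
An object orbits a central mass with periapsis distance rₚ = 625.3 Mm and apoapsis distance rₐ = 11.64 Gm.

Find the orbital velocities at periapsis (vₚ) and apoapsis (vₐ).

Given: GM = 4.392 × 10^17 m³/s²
rₚ = 625.3 Mm = 6.253 × 10^8 m
rₐ = 11.64 Gm = 1.164 × 10^10 m
GM = 4.392 × 10^17 m³/s²
a = (rₚ + rₐ)/2 = 6.13265 × 10^9 m
Vis-viva: v² = GM (2/r − 1/a)
vₚ² = 4.392 × 10^17 × (3.19846 × 10^-9 − 1.63062 × 10^-10) = 1.33315 × 10^9 m²/s²
vₚ = 36512.3 m/s ≈ 36.51 km/s
vₐ² = 4.392 × 10^17 × (1.71821 × 10^-10 − 1.63062 × 10^-10) = 3.84724 × 10^6 m²/s²
vₐ = 1961.44 m/s ≈ 1.961 km/s

Final answer: vₚ = 36.51 km/s, vₐ = 1.961 km/s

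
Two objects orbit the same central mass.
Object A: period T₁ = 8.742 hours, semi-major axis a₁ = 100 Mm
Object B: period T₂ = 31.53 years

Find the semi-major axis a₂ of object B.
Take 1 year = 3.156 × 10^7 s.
T₁ = 8.742 hours = 31471.2 s
T₂ = 31.53 years = 9.95087 × 10^8 s
a₁ = 100 Mm = 1 × 10^8 m
Kepler's third law: (T₂/T₁)² = (a₂/a₁)³  ⇒  a₂ = a₁ (T₂/T₁)^(2/3)
T₂/T₁ = 31619
(T₂/T₁)^(2/3) = 999.92
a₂ = 1 × 10^8 m × 999.92 = 9.9992 × 10^10 m ≈ 99.99 Gm

Final answer: a₂ = 99.99 Gm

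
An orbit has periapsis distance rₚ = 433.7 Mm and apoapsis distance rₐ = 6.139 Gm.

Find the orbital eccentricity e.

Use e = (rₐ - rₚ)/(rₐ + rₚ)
rₚ = 433.7 Mm = 4.337 × 10^8 m
rₐ = 6.139 Gm = 6.139 × 10^9 m
rₐ − rₚ = 5.7053 × 10^9 m
rₐ + rₚ = 6.5727 × 10^9 m
e = (rₐ − rₚ)/(rₐ + rₚ) = 0.86803

Final answer: e = 0.868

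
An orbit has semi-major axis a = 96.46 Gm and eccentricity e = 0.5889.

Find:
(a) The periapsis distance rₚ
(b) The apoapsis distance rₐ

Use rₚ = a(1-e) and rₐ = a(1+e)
a = 96.46 Gm = 9.646 × 10^10 m
e = 0.5889:  1 − e = 0.4111,  1 + e = 1.5889
(a) rₚ = a(1 − e) = 9.646 × 10^10 m × 0.4111 = 3.96547 × 10^10 m ≈ 39.65 Gm
(b) rₐ = a(1 + e) = 9.646 × 10^10 m × 1.5889 = 1.53265 × 10^11 m ≈ 153.3 Gm

Final answer:
(a) rₚ = 39.65 Gm
(b) rₐ = 153.3 Gm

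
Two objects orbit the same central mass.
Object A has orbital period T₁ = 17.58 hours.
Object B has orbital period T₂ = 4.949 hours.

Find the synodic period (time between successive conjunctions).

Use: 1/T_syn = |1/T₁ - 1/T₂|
T₁ = 17.58 hours = 63288 s
T₂ = 4.949 hours = 17816.4 s
1/T₁ = 1.58008 × 10^-5 s⁻¹
1/T₂ = 5.61281 × 10^-5 s⁻¹
|1/T₁ − 1/T₂| = 4.03273 × 10^-5 s⁻¹
T_syn = 1 / |1/T₁ − 1/T₂| = 24797.1 s ≈ 6.888 hours

Final answer: T_syn = 6.888 hours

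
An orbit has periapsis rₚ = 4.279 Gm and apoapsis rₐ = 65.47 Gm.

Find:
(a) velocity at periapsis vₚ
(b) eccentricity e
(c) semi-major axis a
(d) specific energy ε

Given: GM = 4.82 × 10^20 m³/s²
rₚ = 4.279 Gm = 4.279 × 10^9 m
rₐ = 65.47 Gm = 6.547 × 10^10 m
GM = 4.82 × 10^20 m³/s²
a = (rₚ + rₐ)/2 = 3.48745 × 10^10 m
e = (rₐ − rₚ)/(rₐ + rₚ) = (6.1191 × 10^10) / (6.9749 × 10^10) = 0.877303
(a) vₚ² = GM (2/rₚ − 1/a) = 4.82 × 10^20 × (4.67399 × 10^-10 − 2.86742 × 10^-11) = 2.11465 × 10^11 m²/s²;  vₚ = 459854 m/s ≈ 459.9 km/s
(b) e = 0.877303 ≈ 0.8773
(c) a = 3.48745 × 10^10 m ≈ 34.87 Gm
(d) 2a = 6.9749 × 10^10 m;  ε = −GM/(2a) = -6.91049 × 10^9 J/kg ≈ -6.91 GJ/kg

Final answer:
(a) velocity at periapsis vₚ = 459.9 km/s
(b) eccentricity e = 0.8773
(c) semi-major axis a = 34.87 Gm
(d) specific energy ε = -6.91 GJ/kg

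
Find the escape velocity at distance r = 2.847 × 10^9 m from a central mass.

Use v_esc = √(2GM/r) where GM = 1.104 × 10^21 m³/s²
r = 2.847 × 10^9 m
GM = 1.104 × 10^21 m³/s²
2GM/r = 2 × (1.104 × 10^21) / (2.847 × 10^9) = 7.75553 × 10^11 m²/s²
v_esc = √(2GM/r) = 880655 m/s ≈ 880.7 km/s

Final answer: 880.7 km/s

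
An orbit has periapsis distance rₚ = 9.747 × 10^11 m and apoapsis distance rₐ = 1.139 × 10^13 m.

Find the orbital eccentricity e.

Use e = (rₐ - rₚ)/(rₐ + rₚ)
rₚ = 9.747 × 10^11 m
rₐ = 1.139 × 10^13 m
rₐ − rₚ = 1.04153 × 10^13 m
rₐ + rₚ = 1.23647 × 10^13 m
e = (rₐ − rₚ)/(rₐ + rₚ) = 0.842342

Final answer: e = 0.8423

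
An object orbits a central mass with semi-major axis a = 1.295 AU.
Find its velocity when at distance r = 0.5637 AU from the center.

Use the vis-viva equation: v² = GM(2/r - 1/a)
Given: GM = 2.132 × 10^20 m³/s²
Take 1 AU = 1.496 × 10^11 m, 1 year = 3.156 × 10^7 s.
a = 1.295 AU = 1.93732 × 10^11 m
r = 0.5637 AU = 8.43295 × 10^10 m
GM = 2.132 × 10^20 m³/s²
2/r − 1/a = 2.37165 × 10^-11 − 5.16177 × 10^-12 = 1.85547 × 10^-11 m⁻¹
v² = GM (2/r − 1/a) = 3.95587 × 10^9 m²/s²
v = 62895.7 m/s ≈ 13.27 AU/year

Final answer: 13.27 AU/year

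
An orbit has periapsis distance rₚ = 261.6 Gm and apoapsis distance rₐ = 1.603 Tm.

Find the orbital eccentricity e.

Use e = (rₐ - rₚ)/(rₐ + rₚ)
rₚ = 261.6 Gm = 2.616 × 10^11 m
rₐ = 1.603 Tm = 1.603 × 10^12 m
rₐ − rₚ = 1.3414 × 10^12 m
rₐ + rₚ = 1.8646 × 10^12 m
e = (rₐ − rₚ)/(rₐ + rₚ) = 0.719404

Final answer: e = 0.7194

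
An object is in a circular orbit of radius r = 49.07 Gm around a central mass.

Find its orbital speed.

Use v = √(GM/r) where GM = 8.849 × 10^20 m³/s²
r = 49.07 Gm = 4.907 × 10^10 m
GM = 8.849 × 10^20 m³/s²
GM/r = (8.849 × 10^20) / (4.907 × 10^10) = 1.80334 × 10^10 m²/s²
v = √(GM/r) = 134289 m/s ≈ 134.3 km/s

Final answer: 134.3 km/s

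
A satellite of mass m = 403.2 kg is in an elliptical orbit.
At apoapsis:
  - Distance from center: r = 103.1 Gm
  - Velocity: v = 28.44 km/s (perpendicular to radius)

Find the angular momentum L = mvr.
r = 103.1 Gm = 1.031 × 10^11 m
v = 28.44 km/s = 28440 m/s
vr = 28440 × 1.031 × 10^11 = 2.93216 × 10^15 m²/s
L = m × vr = 403.2 × 2.93216 × 10^15 = 1.18225 × 10^18 kg·m²/s ≈ 1.182 × 10^18 kg·m²/s

Final answer: L = 1.182 × 10^18 kg·m²/s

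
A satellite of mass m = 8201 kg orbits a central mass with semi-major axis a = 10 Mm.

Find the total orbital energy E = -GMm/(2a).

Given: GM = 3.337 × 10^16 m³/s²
a = 10 Mm = 1 × 10^7 m
GM = 3.337 × 10^16 m³/s²
2a = 2 × 10^7 m
GMm = 3.337 × 10^16 × 8201 = 2.73667 × 10^20 m³·kg/s²
E = −GMm/(2a) = -1.36834 × 10^13 J ≈ -13.68 TJ

Final answer: -13.68 TJ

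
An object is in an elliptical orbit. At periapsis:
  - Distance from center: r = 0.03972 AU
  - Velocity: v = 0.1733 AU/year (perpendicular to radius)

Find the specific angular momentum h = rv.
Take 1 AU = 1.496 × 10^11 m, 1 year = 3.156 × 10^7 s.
r = 0.03972 AU = 5.94211 × 10^9 m
v = 0.1733 AU/year = 821.473 m/s
h = rv = 5.94211 × 10^9 × 821.473 = 4.88128 × 10^12 m²/s ≈ 4.881 × 10^12 m²/s

Final answer: h = 4.881 × 10^12 m²/s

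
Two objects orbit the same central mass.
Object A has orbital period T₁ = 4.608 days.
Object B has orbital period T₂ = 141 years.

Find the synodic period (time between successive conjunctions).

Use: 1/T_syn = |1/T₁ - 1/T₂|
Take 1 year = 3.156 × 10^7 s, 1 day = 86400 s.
T₁ = 4.608 days = 398131 s
T₂ = 141 years = 4.44996 × 10^9 s
1/T₁ = 2.51173 × 10^-6 s⁻¹
1/T₂ = 2.24721 × 10^-10 s⁻¹
|1/T₁ − 1/T₂| = 2.51151 × 10^-6 s⁻¹
T_syn = 1 / |1/T₁ − 1/T₂| = 398167 s ≈ 4.608 days

Final answer: T_syn = 4.608 days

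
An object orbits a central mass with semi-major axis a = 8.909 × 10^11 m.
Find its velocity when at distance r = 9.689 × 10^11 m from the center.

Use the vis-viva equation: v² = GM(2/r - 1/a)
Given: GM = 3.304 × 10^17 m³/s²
a = 8.909 × 10^11 m
r = 9.689 × 10^11 m
GM = 3.304 × 10^17 m³/s²
2/r − 1/a = 2.0642 × 10^-12 − 1.12246 × 10^-12 = 9.41736 × 10^-13 m⁻¹
v² = GM (2/r − 1/a) = 311150 m²/s²
v = 557.808 m/s ≈ 557.8 m/s

Final answer: 557.8 m/s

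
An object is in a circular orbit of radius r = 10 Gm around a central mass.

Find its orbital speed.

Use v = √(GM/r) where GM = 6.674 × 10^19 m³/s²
r = 10 Gm = 1 × 10^10 m
GM = 6.674 × 10^19 m³/s²
GM/r = (6.674 × 10^19) / (1 × 10^10) = 6.674 × 10^9 m²/s²
v = √(GM/r) = 81694.6 m/s ≈ 81.69 km/s

Final answer: 81.69 km/s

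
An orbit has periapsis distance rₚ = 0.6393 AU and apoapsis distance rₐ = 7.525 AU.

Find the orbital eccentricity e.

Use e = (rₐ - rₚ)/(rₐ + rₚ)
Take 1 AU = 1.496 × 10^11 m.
rₚ = 0.6393 AU = 9.56393 × 10^10 m
rₐ = 7.525 AU = 1.12574 × 10^12 m
rₐ − rₚ = 1.0301 × 10^12 m
rₐ + rₚ = 1.22138 × 10^12 m
e = (rₐ − rₚ)/(rₐ + rₚ) = 0.843391

Final answer: e = 0.8434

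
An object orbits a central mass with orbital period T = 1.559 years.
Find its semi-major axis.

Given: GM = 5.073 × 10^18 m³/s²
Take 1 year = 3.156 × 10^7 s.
T = 1.559 years = 4.9202 × 10^7 s
GM = 5.073 × 10^18 m³/s²
Kepler's third law: a³ = GM T² / (4π²)
T² = 2.42084 × 10^15 s²
a³ = (5.073 × 10^18) × (2.42084 × 10^15) / (4π²) = 3.11079 × 10^32 m³
a = (a³)^(1/3) = 6.77575 × 10^10 m ≈ 67.76 Gm

Final answer: 67.76 Gm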